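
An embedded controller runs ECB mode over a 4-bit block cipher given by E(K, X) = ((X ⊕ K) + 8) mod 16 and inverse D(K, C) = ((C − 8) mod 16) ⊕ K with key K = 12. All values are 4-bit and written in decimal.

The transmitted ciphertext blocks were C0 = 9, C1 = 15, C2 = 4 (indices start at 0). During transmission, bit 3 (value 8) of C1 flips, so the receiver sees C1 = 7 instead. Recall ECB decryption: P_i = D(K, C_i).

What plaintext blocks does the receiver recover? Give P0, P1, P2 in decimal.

Only C1 changed, to 7. In ECB, a change in C_i affects only P_i. Decrypting the received ciphertext:
P0: D(K, 9) = 13.
P1: D(K, 7) = 3.
P2: D(K, 4) = 0.
Blocks that differ from the original plaintext: P1.

P0 = 13, P1 = 3, P2 = 0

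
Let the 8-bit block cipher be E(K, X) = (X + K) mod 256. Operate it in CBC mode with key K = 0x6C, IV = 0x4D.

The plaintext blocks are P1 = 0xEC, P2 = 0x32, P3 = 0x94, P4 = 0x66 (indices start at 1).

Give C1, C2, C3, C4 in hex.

CBC encryption: C_i = E(K, P_i ⊕ C_{i−1}), with C_{0} = IV.
C1: P1 ⊕ 0x4D = 0xA1; E(K, 0xA1) = 0x0D.
C2: P2 ⊕ 0x0D = 0x3F; E(K, 0x3F) = 0xAB.
C3: P3 ⊕ 0xAB = 0x3F; E(K, 0x3F) = 0xAB.
C4: P4 ⊕ 0xAB = 0xCD; E(K, 0xCD) = 0x39.

C1 = 0x0D, C2 = 0xAB, C3 = 0xAB, C4 = 0x39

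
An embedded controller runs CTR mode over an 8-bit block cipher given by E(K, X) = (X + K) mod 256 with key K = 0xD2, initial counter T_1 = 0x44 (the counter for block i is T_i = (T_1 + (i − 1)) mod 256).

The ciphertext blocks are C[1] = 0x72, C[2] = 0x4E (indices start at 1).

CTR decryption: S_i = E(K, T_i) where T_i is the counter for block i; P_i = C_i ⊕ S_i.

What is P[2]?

P[2]: T = 0x45, S = E(K, T) = 0x17; 0x4E ⊕ 0x17 = 0x59.

P[2] = 0x59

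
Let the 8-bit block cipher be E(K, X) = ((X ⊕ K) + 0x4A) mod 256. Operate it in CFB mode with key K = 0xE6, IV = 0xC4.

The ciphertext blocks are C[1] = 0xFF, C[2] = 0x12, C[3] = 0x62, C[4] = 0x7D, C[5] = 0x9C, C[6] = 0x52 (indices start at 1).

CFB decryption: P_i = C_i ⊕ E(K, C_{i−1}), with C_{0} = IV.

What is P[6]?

P[6]: E(K, 0x9C) = 0xC4; 0x52 ⊕ 0xC4 = 0x96.

P[6] = 0x96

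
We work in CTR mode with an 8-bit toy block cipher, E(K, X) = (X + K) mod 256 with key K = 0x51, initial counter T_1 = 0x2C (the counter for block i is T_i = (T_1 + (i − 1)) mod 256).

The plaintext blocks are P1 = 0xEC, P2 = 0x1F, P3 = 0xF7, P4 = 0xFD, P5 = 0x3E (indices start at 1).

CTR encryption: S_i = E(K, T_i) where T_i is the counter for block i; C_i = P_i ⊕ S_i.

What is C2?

C2 = 0x61

C1: T = 0x2C, S = E(K, T) = 0x7D; 0xEC ⊕ 0x7D = 0x91.
C2: T = 0x2D, S = E(K, T) = 0x7E; 0x1F ⊕ 0x7E = 0x61.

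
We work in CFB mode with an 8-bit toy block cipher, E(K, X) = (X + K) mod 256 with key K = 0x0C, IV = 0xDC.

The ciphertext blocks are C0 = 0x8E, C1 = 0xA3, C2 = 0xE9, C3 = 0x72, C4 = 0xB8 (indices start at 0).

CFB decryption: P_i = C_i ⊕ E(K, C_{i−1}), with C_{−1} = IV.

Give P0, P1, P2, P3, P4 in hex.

P0 = 0x66, P1 = 0x39, P2 = 0x46, P3 = 0x87, P4 = 0xC6

P0: E(K, 0xDC) = 0xE8; 0x8E ⊕ 0xE8 = 0x66.
P1: E(K, 0x8E) = 0x9A; 0xA3 ⊕ 0x9A = 0x39.
P2: E(K, 0xA3) = 0xAF; 0xE9 ⊕ 0xAF = 0x46.
P3: E(K, 0xE9) = 0xF5; 0x72 ⊕ 0xF5 = 0x87.
P4: E(K, 0x72) = 0x7E; 0xB8 ⊕ 0x7E = 0xC6.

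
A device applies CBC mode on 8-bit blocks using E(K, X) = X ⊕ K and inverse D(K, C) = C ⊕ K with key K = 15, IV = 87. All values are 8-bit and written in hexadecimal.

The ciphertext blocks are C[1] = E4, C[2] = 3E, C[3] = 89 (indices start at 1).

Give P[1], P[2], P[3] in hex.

P[1] = 76, P[2] = CF, P[3] = A2

CBC decryption: P_i = D(K, C_i) ⊕ C_{i−1}, with C_{0} = IV.
P[1]: D(K, E4) = F1; F1 ⊕ 87 = 76.
P[2]: D(K, 3E) = 2B; 2B ⊕ E4 = CF.
P[3]: D(K, 89) = 9C; 9C ⊕ 3E = A2.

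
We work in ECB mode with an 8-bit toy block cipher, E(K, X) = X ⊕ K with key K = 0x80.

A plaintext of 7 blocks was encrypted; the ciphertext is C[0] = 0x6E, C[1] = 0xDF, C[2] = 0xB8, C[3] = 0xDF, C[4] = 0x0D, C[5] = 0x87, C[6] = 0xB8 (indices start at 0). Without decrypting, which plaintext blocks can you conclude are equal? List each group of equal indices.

P[1] = P[3]; P[2] = P[6]

ECB encrypts each block independently with the same key, so equal ciphertext blocks imply equal plaintext blocks.
C[1] = C[3] = 0xDF, so P[1] = P[3].
C[2] = C[6] = 0xB8, so P[2] = P[6].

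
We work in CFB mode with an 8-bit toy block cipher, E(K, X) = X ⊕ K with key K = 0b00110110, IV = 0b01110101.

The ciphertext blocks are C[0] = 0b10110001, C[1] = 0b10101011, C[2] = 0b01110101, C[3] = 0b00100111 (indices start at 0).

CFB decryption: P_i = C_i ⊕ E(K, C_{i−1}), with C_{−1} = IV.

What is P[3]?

P[3]: E(K, 0b01110101) = 0b01000011; 0b00100111 ⊕ 0b01000011 = 0b01100100.

P[3] = 0b01100100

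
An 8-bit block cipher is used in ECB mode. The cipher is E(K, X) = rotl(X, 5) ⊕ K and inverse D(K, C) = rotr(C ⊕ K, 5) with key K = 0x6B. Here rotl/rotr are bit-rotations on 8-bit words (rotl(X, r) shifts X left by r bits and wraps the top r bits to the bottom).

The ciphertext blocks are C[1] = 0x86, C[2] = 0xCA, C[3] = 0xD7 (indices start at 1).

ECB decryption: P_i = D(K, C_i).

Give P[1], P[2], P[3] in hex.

P[1]: D(K, 0x86) = 0x6F.
P[2]: D(K, 0xCA) = 0x0D.
P[3]: D(K, 0xD7) = 0xE5.

P[1] = 0x6F, P[2] = 0x0D, P[3] = 0xE5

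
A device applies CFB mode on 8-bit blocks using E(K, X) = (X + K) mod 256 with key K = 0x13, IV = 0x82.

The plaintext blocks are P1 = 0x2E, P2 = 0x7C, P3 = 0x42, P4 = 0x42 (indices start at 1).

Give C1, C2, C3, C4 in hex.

CFB encryption: C_i = P_i ⊕ E(K, C_{i−1}), with C_{0} = IV.
C1: E(K, 0x82) = 0x95; 0x2E ⊕ 0x95 = 0xBB.
C2: E(K, 0xBB) = 0xCE; 0x7C ⊕ 0xCE = 0xB2.
C3: E(K, 0xB2) = 0xC5; 0x42 ⊕ 0xC5 = 0x87.
C4: E(K, 0x87) = 0x9A; 0x42 ⊕ 0x9A = 0xD8.

C1 = 0xBB, C2 = 0xB2, C3 = 0x87, C4 = 0xD8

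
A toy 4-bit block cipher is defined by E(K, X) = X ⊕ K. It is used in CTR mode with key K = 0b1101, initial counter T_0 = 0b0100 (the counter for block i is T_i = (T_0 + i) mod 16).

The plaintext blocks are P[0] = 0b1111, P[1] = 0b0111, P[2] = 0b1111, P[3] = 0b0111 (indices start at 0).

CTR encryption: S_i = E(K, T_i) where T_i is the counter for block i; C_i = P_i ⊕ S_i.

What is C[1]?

C[0]: T = 0b0100, S = E(K, T) = 0b1001; 0b1111 ⊕ 0b1001 = 0b0110.
C[1]: T = 0b0101, S = E(K, T) = 0b1000; 0b0111 ⊕ 0b1000 = 0b1111.

C[1] = 0b1111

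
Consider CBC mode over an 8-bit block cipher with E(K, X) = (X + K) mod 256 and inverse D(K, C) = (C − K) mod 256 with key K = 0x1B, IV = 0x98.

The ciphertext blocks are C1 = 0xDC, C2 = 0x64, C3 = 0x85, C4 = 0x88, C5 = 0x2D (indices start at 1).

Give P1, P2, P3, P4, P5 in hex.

P1 = 0x59, P2 = 0x95, P3 = 0x0E, P4 = 0xE8, P5 = 0x9A

CBC decryption: P_i = D(K, C_i) ⊕ C_{i−1}, with C_{0} = IV.
P1: D(K, 0xDC) = 0xC1; 0xC1 ⊕ 0x98 = 0x59.
P2: D(K, 0x64) = 0x49; 0x49 ⊕ 0xDC = 0x95.
P3: D(K, 0x85) = 0x6A; 0x6A ⊕ 0x64 = 0x0E.
P4: D(K, 0x88) = 0x6D; 0x6D ⊕ 0x85 = 0xE8.
P5: D(K, 0x2D) = 0x12; 0x12 ⊕ 0x88 = 0x9A.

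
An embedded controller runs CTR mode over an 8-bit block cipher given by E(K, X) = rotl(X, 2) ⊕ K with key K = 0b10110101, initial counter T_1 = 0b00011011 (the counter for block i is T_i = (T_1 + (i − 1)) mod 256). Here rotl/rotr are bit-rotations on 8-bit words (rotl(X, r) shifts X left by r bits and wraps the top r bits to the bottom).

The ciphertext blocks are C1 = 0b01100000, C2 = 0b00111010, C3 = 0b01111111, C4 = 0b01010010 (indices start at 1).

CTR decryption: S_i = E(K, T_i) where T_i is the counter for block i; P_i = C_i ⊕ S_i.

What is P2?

P2 = 0b11111111

P2: T = 0b00011100, S = E(K, T) = 0b11000101; 0b00111010 ⊕ 0b11000101 = 0b11111111.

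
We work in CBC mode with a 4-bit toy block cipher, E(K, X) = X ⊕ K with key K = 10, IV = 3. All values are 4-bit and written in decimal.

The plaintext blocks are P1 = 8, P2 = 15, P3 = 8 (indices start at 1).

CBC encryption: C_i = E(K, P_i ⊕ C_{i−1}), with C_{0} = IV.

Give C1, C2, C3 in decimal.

C1 = 1, C2 = 4, C3 = 6

C1: P1 ⊕ 3 = 11; E(K, 11) = 1.
C2: P2 ⊕ 1 = 14; E(K, 14) = 4.
C3: P3 ⊕ 4 = 12; E(K, 12) = 6.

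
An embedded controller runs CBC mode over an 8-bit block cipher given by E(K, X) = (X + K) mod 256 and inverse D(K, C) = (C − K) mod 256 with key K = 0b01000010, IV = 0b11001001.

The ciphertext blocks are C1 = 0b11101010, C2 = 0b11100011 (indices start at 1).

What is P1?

CBC decryption: P_i = D(K, C_i) ⊕ C_{i−1}, with C_{0} = IV.
P1: D(K, 0b11101010) = 0b10101000; 0b10101000 ⊕ 0b11001001 = 0b01100001.

P1 = 0b01100001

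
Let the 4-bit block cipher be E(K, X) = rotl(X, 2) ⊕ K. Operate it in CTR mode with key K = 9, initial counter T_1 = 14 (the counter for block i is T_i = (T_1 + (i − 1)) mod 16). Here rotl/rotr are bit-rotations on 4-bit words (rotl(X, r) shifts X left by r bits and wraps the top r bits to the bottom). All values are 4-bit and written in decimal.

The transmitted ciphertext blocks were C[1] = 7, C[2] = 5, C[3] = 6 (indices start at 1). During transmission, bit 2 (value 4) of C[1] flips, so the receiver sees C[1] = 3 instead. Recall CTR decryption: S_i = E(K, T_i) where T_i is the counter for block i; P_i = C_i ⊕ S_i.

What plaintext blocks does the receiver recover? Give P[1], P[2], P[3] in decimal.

Only C[1] changed, to 3. In CTR, a change in C_i flips the same bit in P_i only; the keystream is unaffected. Decrypting the received ciphertext:
P[1]: T = 14, S = E(K, T) = 2; 3 ⊕ 2 = 1.
P[2]: T = 15, S = E(K, T) = 6; 5 ⊕ 6 = 3.
P[3]: T = 0, S = E(K, T) = 9; 6 ⊕ 9 = 15.
Blocks that differ from the original plaintext: P[1].

P[1] = 1, P[2] = 3, P[3] = 15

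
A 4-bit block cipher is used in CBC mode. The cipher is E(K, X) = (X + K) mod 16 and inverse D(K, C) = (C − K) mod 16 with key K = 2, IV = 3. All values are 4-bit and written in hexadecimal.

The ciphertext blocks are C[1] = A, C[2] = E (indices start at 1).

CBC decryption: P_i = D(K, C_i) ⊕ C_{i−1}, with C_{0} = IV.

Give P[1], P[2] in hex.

P[1]: D(K, A) = 8; 8 ⊕ 3 = B.
P[2]: D(K, E) = C; C ⊕ A = 6.

P[1] = B, P[2] = 6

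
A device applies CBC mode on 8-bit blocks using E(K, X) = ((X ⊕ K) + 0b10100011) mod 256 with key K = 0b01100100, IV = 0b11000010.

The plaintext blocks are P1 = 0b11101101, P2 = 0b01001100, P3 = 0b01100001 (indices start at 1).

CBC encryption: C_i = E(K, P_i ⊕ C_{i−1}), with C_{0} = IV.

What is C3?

C1: P1 ⊕ 0b11000010 = 0b00101111; E(K, 0b00101111) = 0b11101110.
C2: P2 ⊕ 0b11101110 = 0b10100010; E(K, 0b10100010) = 0b01101001.
C3: P3 ⊕ 0b01101001 = 0b00001000; E(K, 0b00001000) = 0b00001111.

C3 = 0b00001111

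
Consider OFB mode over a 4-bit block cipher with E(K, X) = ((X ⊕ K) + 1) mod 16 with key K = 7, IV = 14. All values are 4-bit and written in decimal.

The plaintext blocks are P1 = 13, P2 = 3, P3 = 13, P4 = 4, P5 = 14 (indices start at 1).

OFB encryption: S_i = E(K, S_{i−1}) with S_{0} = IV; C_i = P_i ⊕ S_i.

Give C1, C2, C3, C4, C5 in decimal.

C1 = 7, C2 = 13, C3 = 7, C4 = 10, C5 = 4

C1: S = E(K, 14) = 10; 13 ⊕ 10 = 7.
C2: S = E(K, 10) = 14; 3 ⊕ 14 = 13.
C3: S = E(K, 14) = 10; 13 ⊕ 10 = 7.
C4: S = E(K, 10) = 14; 4 ⊕ 14 = 10.
C5: S = E(K, 14) = 10; 14 ⊕ 10 = 4.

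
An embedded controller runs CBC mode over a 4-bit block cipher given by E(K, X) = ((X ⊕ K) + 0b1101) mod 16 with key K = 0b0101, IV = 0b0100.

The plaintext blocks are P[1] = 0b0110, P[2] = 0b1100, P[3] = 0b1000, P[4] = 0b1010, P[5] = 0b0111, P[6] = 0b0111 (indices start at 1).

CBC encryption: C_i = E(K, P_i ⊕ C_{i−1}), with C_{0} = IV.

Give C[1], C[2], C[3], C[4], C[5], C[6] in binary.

C[1] = 0b0100, C[2] = 0b1010, C[3] = 0b0100, C[4] = 0b1000, C[5] = 0b0111, C[6] = 0b0010

C[1]: P[1] ⊕ 0b0100 = 0b0010; E(K, 0b0010) = 0b0100.
C[2]: P[2] ⊕ 0b0100 = 0b1000; E(K, 0b1000) = 0b1010.
C[3]: P[3] ⊕ 0b1010 = 0b0010; E(K, 0b0010) = 0b0100.
C[4]: P[4] ⊕ 0b0100 = 0b1110; E(K, 0b1110) = 0b1000.
C[5]: P[5] ⊕ 0b1000 = 0b1111; E(K, 0b1111) = 0b0111.
C[6]: P[6] ⊕ 0b0111 = 0b0000; E(K, 0b0000) = 0b0010.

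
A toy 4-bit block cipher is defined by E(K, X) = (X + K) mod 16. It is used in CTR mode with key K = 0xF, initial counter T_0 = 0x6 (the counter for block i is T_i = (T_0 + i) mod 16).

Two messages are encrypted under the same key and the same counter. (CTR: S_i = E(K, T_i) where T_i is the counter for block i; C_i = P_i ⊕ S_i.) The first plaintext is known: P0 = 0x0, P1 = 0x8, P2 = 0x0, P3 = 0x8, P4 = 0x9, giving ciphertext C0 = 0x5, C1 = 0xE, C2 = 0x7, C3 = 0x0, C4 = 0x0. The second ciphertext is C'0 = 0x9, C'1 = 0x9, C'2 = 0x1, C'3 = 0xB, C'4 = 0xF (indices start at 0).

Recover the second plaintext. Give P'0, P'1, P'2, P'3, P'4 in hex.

P'0 = 0xC, P'1 = 0xF, P'2 = 0x6, P'3 = 0x3, P'4 = 0x6

In CTR with a reused counter, both messages share the same keystream S_i, so C_i ⊕ C'_i = P_i ⊕ P'_i and thus P'_i = P_i ⊕ C_i ⊕ C'_i.
P'0: 0x0 ⊕ 0x5 ⊕ 0x9 = 0xC.
P'1: 0x8 ⊕ 0xE ⊕ 0x9 = 0xF.
P'2: 0x0 ⊕ 0x7 ⊕ 0x1 = 0x6.
P'3: 0x8 ⊕ 0x0 ⊕ 0xB = 0x3.
P'4: 0x9 ⊕ 0x0 ⊕ 0xF = 0x6.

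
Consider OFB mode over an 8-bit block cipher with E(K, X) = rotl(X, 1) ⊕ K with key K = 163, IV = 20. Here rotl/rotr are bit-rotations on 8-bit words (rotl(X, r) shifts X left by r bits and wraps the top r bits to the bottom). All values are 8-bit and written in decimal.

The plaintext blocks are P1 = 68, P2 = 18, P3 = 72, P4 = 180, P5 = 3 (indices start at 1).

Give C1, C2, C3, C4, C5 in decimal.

OFB encryption: S_i = E(K, S_{i−1}) with S_{0} = IV; C_i = P_i ⊕ S_i.
C1: S = E(K, 20) = 139; 68 ⊕ 139 = 207.
C2: S = E(K, 139) = 180; 18 ⊕ 180 = 166.
C3: S = E(K, 180) = 202; 72 ⊕ 202 = 130.
C4: S = E(K, 202) = 54; 180 ⊕ 54 = 130.
C5: S = E(K, 54) = 207; 3 ⊕ 207 = 204.

C1 = 207, C2 = 166, C3 = 130, C4 = 130, C5 = 204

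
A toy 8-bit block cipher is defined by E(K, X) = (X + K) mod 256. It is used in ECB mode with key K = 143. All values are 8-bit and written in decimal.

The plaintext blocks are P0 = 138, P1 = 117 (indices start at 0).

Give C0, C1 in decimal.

ECB encryption: C_i = E(K, P_i).
C0: E(K, 138) = 25.
C1: E(K, 117) = 4.

C0 = 25, C1 = 4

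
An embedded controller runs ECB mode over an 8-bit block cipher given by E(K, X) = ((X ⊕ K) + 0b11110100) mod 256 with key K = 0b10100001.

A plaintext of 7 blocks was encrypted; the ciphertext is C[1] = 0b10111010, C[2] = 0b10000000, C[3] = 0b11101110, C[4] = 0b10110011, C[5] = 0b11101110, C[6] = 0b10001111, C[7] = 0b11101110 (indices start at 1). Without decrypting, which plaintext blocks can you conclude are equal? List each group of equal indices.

P[3] = P[5] = P[7]

ECB encrypts each block independently with the same key, so equal ciphertext blocks imply equal plaintext blocks.
C[3] = C[5] = C[7] = 0b11101110, so P[3] = P[5] = P[7].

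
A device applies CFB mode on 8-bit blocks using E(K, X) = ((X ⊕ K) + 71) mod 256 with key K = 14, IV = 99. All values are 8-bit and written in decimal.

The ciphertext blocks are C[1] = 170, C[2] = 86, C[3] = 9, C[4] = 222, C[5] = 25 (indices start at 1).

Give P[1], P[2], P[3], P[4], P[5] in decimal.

CFB decryption: P_i = C_i ⊕ E(K, C_{i−1}), with C_{0} = IV.
P[1]: E(K, 99) = 180; 170 ⊕ 180 = 30.
P[2]: E(K, 170) = 235; 86 ⊕ 235 = 189.
P[3]: E(K, 86) = 159; 9 ⊕ 159 = 150.
P[4]: E(K, 9) = 78; 222 ⊕ 78 = 144.
P[5]: E(K, 222) = 23; 25 ⊕ 23 = 14.

P[1] = 30, P[2] = 189, P[3] = 150, P[4] = 144, P[5] = 14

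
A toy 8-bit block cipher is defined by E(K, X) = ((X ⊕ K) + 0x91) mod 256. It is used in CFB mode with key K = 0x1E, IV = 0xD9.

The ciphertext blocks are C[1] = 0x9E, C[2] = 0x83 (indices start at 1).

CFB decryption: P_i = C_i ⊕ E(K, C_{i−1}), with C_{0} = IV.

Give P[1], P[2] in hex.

P[1]: E(K, 0xD9) = 0x58; 0x9E ⊕ 0x58 = 0xC6.
P[2]: E(K, 0x9E) = 0x11; 0x83 ⊕ 0x11 = 0x92.

P[1] = 0xC6, P[2] = 0x92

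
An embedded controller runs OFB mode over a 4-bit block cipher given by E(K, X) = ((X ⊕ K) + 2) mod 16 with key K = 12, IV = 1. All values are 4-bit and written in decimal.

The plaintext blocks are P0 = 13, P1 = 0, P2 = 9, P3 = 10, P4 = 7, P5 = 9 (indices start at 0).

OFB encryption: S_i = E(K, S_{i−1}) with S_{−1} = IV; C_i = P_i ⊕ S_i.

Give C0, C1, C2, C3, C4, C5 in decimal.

C0 = 2, C1 = 5, C2 = 2, C3 = 3, C4 = 0, C5 = 4

C0: S = E(K, 1) = 15; 13 ⊕ 15 = 2.
C1: S = E(K, 15) = 5; 0 ⊕ 5 = 5.
C2: S = E(K, 5) = 11; 9 ⊕ 11 = 2.
C3: S = E(K, 11) = 9; 10 ⊕ 9 = 3.
C4: S = E(K, 9) = 7; 7 ⊕ 7 = 0.
C5: S = E(K, 7) = 13; 9 ⊕ 13 = 4.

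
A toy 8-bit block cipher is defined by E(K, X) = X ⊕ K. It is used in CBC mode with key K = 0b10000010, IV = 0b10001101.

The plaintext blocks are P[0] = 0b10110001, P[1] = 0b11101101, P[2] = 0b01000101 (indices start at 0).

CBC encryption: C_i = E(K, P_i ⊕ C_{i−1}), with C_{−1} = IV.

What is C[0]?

C[0]: P[0] ⊕ 0b10001101 = 0b00111100; E(K, 0b00111100) = 0b10111110.

C[0] = 0b10111110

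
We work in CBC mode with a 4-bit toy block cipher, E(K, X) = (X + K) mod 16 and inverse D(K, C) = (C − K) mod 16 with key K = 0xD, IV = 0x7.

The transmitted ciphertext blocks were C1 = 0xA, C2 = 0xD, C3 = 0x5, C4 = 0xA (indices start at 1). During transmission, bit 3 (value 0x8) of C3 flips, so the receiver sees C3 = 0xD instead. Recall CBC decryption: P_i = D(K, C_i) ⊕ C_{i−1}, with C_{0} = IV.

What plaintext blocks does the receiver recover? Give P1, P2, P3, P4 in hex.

Only C3 changed, to 0xD. In CBC, a change in C_i garbles P_i and flips the same bit in P_{i+1}. Decrypting the received ciphertext:
P1: D(K, 0xA) = 0xD; 0xD ⊕ 0x7 = 0xA.
P2: D(K, 0xD) = 0x0; 0x0 ⊕ 0xA = 0xA.
P3: D(K, 0xD) = 0x0; 0x0 ⊕ 0xD = 0xD.
P4: D(K, 0xA) = 0xD; 0xD ⊕ 0xD = 0x0.
Blocks that differ from the original plaintext: P3, P4.

P1 = 0xA, P2 = 0xA, P3 = 0xD, P4 = 0x0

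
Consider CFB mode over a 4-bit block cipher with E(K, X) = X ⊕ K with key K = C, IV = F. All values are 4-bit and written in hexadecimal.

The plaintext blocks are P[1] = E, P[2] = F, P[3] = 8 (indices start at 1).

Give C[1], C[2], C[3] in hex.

C[1] = D, C[2] = E, C[3] = A

CFB encryption: C_i = P_i ⊕ E(K, C_{i−1}), with C_{0} = IV.
C[1]: E(K, F) = 3; E ⊕ 3 = D.
C[2]: E(K, D) = 1; F ⊕ 1 = E.
C[3]: E(K, E) = 2; 8 ⊕ 2 = A.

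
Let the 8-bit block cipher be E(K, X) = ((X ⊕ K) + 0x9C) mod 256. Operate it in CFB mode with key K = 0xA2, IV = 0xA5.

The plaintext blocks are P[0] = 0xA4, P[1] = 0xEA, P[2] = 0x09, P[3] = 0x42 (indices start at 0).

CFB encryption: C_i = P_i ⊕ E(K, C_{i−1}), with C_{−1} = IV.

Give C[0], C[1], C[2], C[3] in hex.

C[0]: E(K, 0xA5) = 0xA3; 0xA4 ⊕ 0xA3 = 0x07.
C[1]: E(K, 0x07) = 0x41; 0xEA ⊕ 0x41 = 0xAB.
C[2]: E(K, 0xAB) = 0xA5; 0x09 ⊕ 0xA5 = 0xAC.
C[3]: E(K, 0xAC) = 0xAA; 0x42 ⊕ 0xAA = 0xE8.

C[0] = 0x07, C[1] = 0xAB, C[2] = 0xAC, C[3] = 0xE8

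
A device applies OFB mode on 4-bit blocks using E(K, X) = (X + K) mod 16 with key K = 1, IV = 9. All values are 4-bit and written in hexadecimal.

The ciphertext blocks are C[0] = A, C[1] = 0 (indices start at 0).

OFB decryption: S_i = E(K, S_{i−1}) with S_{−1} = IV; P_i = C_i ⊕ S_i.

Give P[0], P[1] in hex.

P[0] = 0, P[1] = B

P[0]: S = E(K, 9) = A; A ⊕ A = 0.
P[1]: S = E(K, A) = B; 0 ⊕ B = B.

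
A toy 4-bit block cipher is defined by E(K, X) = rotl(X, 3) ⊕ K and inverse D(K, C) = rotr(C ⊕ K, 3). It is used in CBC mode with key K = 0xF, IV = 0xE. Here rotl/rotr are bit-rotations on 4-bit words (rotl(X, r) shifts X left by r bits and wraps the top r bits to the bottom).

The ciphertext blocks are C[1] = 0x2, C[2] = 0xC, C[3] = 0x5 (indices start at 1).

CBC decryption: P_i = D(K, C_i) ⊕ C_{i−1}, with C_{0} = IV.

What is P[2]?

P[2] = 0x4

P[2]: D(K, 0xC) = 0x6; 0x6 ⊕ 0x2 = 0x4.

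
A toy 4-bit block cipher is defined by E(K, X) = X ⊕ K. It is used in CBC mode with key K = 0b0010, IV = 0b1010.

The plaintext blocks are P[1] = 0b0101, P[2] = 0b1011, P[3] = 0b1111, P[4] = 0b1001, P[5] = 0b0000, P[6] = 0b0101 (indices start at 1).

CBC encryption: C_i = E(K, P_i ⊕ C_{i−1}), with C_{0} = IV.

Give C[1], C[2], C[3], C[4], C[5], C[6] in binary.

C[1] = 0b1101, C[2] = 0b0100, C[3] = 0b1001, C[4] = 0b0010, C[5] = 0b0000, C[6] = 0b0111

C[1]: P[1] ⊕ 0b1010 = 0b1111; E(K, 0b1111) = 0b1101.
C[2]: P[2] ⊕ 0b1101 = 0b0110; E(K, 0b0110) = 0b0100.
C[3]: P[3] ⊕ 0b0100 = 0b1011; E(K, 0b1011) = 0b1001.
C[4]: P[4] ⊕ 0b1001 = 0b0000; E(K, 0b0000) = 0b0010.
C[5]: P[5] ⊕ 0b0010 = 0b0010; E(K, 0b0010) = 0b0000.
C[6]: P[6] ⊕ 0b0000 = 0b0101; E(K, 0b0101) = 0b0111.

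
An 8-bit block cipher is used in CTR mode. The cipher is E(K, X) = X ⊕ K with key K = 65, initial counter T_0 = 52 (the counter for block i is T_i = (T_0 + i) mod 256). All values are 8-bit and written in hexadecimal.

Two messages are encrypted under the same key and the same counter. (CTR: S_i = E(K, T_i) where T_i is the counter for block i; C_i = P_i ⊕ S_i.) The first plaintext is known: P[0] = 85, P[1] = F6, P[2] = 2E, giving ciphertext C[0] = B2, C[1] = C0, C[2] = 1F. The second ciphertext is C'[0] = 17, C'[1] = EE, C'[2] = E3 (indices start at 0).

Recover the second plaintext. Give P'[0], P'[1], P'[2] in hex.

P'[0] = 20, P'[1] = D8, P'[2] = D2

In CTR with a reused counter, both messages share the same keystream S_i, so C_i ⊕ C'_i = P_i ⊕ P'_i and thus P'_i = P_i ⊕ C_i ⊕ C'_i.
P'[0]: 85 ⊕ B2 ⊕ 17 = 20.
P'[1]: F6 ⊕ C0 ⊕ EE = D8.
P'[2]: 2E ⊕ 1F ⊕ E3 = D2.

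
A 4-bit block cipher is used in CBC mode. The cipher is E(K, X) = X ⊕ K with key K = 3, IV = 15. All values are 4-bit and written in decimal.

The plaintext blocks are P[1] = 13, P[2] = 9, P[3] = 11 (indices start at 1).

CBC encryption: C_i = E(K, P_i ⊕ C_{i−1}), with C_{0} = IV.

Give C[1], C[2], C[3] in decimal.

C[1] = 1, C[2] = 11, C[3] = 3

C[1]: P[1] ⊕ 15 = 2; E(K, 2) = 1.
C[2]: P[2] ⊕ 1 = 8; E(K, 8) = 11.
C[3]: P[3] ⊕ 11 = 0; E(K, 0) = 3.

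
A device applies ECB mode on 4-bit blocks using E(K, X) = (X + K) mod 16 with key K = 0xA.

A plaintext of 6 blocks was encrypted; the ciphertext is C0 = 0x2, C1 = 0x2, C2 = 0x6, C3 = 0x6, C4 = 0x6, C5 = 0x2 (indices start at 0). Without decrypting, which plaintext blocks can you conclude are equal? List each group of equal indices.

ECB encrypts each block independently with the same key, so equal ciphertext blocks imply equal plaintext blocks.
C0 = C1 = C5 = 0x2, so P0 = P1 = P5.
C2 = C3 = C4 = 0x6, so P2 = P3 = P4.

P0 = P1 = P5; P2 = P3 = P4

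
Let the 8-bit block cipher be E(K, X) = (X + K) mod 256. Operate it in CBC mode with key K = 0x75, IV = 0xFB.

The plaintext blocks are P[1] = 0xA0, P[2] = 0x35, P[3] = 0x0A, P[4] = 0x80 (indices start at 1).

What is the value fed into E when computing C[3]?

CBC encryption: C_i = E(K, P_i ⊕ C_{i−1}), with C_{0} = IV.
C[1]: P[1] ⊕ 0xFB = 0x5B; E(K, 0x5B) = 0xD0.
C[2]: P[2] ⊕ 0xD0 = 0xE5; E(K, 0xE5) = 0x5A.
C[3]: P[3] ⊕ 0x5A = 0x50; E(K, 0x50) = 0xC5.
So the input to E for block [3] is 0x50.

0x50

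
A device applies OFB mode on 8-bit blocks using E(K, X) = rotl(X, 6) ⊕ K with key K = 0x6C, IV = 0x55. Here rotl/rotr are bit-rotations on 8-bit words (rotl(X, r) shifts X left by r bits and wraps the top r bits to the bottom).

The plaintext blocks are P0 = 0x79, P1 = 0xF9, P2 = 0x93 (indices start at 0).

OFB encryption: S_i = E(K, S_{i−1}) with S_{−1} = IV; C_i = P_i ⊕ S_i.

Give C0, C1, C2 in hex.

C0 = 0x40, C1 = 0xDB, C2 = 0x77

C0: S = E(K, 0x55) = 0x39; 0x79 ⊕ 0x39 = 0x40.
C1: S = E(K, 0x39) = 0x22; 0xF9 ⊕ 0x22 = 0xDB.
C2: S = E(K, 0x22) = 0xE4; 0x93 ⊕ 0xE4 = 0x77.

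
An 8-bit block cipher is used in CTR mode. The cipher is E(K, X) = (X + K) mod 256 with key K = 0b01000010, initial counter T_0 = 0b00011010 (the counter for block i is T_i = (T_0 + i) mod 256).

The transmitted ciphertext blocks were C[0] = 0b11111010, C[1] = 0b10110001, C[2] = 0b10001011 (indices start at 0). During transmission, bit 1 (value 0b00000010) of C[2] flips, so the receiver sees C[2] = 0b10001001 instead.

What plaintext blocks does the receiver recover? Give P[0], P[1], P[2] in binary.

P[0] = 0b10100110, P[1] = 0b11101100, P[2] = 0b11010111

CTR decryption: S_i = E(K, T_i) where T_i is the counter for block i; P_i = C_i ⊕ S_i.
Only C[2] changed, to 0b10001001. In CTR, a change in C_i flips the same bit in P_i only; the keystream is unaffected. Decrypting the received ciphertext:
P[0]: T = 0b00011010, S = E(K, T) = 0b01011100; 0b11111010 ⊕ 0b01011100 = 0b10100110.
P[1]: T = 0b00011011, S = E(K, T) = 0b01011101; 0b10110001 ⊕ 0b01011101 = 0b11101100.
P[2]: T = 0b00011100, S = E(K, T) = 0b01011110; 0b10001001 ⊕ 0b01011110 = 0b11010111.
Blocks that differ from the original plaintext: P[2].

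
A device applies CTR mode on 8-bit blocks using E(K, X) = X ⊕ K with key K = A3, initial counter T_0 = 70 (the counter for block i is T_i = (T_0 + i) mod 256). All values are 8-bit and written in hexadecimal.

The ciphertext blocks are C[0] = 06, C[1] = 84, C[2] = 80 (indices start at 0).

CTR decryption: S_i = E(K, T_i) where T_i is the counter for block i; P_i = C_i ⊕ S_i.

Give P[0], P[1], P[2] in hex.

P[0] = D5, P[1] = 56, P[2] = 51

P[0]: T = 70, S = E(K, T) = D3; 06 ⊕ D3 = D5.
P[1]: T = 71, S = E(K, T) = D2; 84 ⊕ D2 = 56.
P[2]: T = 72, S = E(K, T) = D1; 80 ⊕ D1 = 51.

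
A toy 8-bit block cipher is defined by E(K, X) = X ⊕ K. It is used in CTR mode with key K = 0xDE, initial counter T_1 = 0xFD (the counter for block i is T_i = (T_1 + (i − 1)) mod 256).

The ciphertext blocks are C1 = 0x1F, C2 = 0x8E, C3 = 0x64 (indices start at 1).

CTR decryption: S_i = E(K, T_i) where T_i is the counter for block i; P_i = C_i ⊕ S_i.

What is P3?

P3 = 0x45

P3: T = 0xFF, S = E(K, T) = 0x21; 0x64 ⊕ 0x21 = 0x45.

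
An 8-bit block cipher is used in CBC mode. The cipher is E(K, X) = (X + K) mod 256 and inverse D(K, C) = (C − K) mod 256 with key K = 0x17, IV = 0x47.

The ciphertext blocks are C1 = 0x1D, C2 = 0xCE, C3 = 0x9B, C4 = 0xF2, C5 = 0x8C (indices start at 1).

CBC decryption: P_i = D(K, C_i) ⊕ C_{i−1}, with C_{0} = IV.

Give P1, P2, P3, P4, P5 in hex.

P1 = 0x41, P2 = 0xAA, P3 = 0x4A, P4 = 0x40, P5 = 0x87

P1: D(K, 0x1D) = 0x06; 0x06 ⊕ 0x47 = 0x41.
P2: D(K, 0xCE) = 0xB7; 0xB7 ⊕ 0x1D = 0xAA.
P3: D(K, 0x9B) = 0x84; 0x84 ⊕ 0xCE = 0x4A.
P4: D(K, 0xF2) = 0xDB; 0xDB ⊕ 0x9B = 0x40.
P5: D(K, 0x8C) = 0x75; 0x75 ⊕ 0xF2 = 0x87.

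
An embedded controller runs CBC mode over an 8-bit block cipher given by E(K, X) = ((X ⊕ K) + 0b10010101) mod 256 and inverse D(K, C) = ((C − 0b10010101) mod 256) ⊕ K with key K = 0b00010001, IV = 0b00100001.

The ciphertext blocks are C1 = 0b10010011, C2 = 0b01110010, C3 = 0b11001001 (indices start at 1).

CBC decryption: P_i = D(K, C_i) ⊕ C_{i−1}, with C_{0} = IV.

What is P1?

P1: D(K, 0b10010011) = 0b11101111; 0b11101111 ⊕ 0b00100001 = 0b11001110.

P1 = 0b11001110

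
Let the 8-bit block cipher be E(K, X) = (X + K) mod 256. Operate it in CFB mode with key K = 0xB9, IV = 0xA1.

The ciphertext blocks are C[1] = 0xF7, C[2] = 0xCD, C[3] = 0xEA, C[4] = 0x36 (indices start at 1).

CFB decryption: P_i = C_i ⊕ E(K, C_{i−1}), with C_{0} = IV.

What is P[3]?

P[3]: E(K, 0xCD) = 0x86; 0xEA ⊕ 0x86 = 0x6C.

P[3] = 0x6C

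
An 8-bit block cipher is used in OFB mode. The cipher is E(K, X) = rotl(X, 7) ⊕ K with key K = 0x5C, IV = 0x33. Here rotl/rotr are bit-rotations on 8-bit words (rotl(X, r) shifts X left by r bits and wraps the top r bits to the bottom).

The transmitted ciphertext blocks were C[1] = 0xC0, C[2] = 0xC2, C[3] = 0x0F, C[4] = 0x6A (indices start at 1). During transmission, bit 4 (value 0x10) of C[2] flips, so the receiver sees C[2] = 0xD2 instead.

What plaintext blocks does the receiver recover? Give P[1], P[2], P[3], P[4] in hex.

P[1] = 0x05, P[2] = 0x6C, P[3] = 0x0C, P[4] = 0xB7

OFB decryption: S_i = E(K, S_{i−1}) with S_{0} = IV; P_i = C_i ⊕ S_i.
Only C[2] changed, to 0xD2. In OFB, a change in C_i flips the same bit in P_i only; the keystream is unaffected. Decrypting the received ciphertext:
P[1]: S = E(K, 0x33) = 0xC5; 0xC0 ⊕ 0xC5 = 0x05.
P[2]: S = E(K, 0xC5) = 0xBE; 0xD2 ⊕ 0xBE = 0x6C.
P[3]: S = E(K, 0xBE) = 0x03; 0x0F ⊕ 0x03 = 0x0C.
P[4]: S = E(K, 0x03) = 0xDD; 0x6A ⊕ 0xDD = 0xB7.
Blocks that differ from the original plaintext: P[2].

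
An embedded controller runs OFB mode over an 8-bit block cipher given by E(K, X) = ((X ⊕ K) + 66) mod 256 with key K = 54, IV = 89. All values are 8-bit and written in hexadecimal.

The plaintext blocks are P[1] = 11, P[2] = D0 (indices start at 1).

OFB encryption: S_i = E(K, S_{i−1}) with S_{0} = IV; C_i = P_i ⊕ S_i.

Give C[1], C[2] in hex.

C[1] = 52, C[2] = AD

C[1]: S = E(K, 89) = 43; 11 ⊕ 43 = 52.
C[2]: S = E(K, 43) = 7D; D0 ⊕ 7D = AD.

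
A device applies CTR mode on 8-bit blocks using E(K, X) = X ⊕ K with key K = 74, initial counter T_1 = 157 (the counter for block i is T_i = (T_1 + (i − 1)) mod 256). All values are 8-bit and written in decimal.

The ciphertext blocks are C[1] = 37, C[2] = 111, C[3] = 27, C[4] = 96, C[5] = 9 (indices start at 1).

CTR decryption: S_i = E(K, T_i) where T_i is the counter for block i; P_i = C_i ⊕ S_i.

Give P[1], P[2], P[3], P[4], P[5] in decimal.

P[1] = 242, P[2] = 187, P[3] = 206, P[4] = 138, P[5] = 226

P[1]: T = 157, S = E(K, T) = 215; 37 ⊕ 215 = 242.
P[2]: T = 158, S = E(K, T) = 212; 111 ⊕ 212 = 187.
P[3]: T = 159, S = E(K, T) = 213; 27 ⊕ 213 = 206.
P[4]: T = 160, S = E(K, T) = 234; 96 ⊕ 234 = 138.
P[5]: T = 161, S = E(K, T) = 235; 9 ⊕ 235 = 226.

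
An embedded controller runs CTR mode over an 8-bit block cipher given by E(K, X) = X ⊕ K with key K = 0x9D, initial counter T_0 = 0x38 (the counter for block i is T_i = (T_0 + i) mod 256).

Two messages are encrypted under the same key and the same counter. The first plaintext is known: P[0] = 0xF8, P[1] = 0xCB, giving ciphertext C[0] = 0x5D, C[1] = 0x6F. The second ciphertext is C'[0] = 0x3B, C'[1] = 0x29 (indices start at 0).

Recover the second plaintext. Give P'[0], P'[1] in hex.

In CTR with a reused counter, both messages share the same keystream S_i, so C_i ⊕ C'_i = P_i ⊕ P'_i and thus P'_i = P_i ⊕ C_i ⊕ C'_i.
P'[0]: 0xF8 ⊕ 0x5D ⊕ 0x3B = 0x9E.
P'[1]: 0xCB ⊕ 0x6F ⊕ 0x29 = 0x8D.

P'[0] = 0x9E, P'[1] = 0x8D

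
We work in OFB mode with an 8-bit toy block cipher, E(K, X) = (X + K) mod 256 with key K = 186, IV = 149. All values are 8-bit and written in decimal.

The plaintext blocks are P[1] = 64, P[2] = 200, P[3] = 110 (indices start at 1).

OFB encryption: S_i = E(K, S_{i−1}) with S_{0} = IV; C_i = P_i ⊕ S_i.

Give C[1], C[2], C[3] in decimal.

C[1] = 15, C[2] = 193, C[3] = 173

C[1]: S = E(K, 149) = 79; 64 ⊕ 79 = 15.
C[2]: S = E(K, 79) = 9; 200 ⊕ 9 = 193.
C[3]: S = E(K, 9) = 195; 110 ⊕ 195 = 173.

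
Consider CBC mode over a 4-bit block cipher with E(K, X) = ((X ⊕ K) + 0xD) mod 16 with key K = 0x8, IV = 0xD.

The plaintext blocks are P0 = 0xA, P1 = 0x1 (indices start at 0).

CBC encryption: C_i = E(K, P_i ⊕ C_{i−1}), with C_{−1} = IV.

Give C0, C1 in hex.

C0 = 0xC, C1 = 0x2

C0: P0 ⊕ 0xD = 0x7; E(K, 0x7) = 0xC.
C1: P1 ⊕ 0xC = 0xD; E(K, 0xD) = 0x2.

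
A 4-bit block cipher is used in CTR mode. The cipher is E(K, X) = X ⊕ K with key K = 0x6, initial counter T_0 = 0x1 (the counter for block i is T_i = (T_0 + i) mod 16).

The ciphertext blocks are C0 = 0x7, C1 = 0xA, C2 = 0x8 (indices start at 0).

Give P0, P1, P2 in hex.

CTR decryption: S_i = E(K, T_i) where T_i is the counter for block i; P_i = C_i ⊕ S_i.
P0: T = 0x1, S = E(K, T) = 0x7; 0x7 ⊕ 0x7 = 0x0.
P1: T = 0x2, S = E(K, T) = 0x4; 0xA ⊕ 0x4 = 0xE.
P2: T = 0x3, S = E(K, T) = 0x5; 0x8 ⊕ 0x5 = 0xD.

P0 = 0x0, P1 = 0xE, P2 = 0xD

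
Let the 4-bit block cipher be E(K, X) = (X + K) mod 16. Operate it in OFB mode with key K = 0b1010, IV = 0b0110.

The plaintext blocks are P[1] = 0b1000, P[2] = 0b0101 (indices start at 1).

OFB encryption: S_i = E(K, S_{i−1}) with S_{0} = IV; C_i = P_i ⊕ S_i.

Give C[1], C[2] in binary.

C[1] = 0b1000, C[2] = 0b1111

C[1]: S = E(K, 0b0110) = 0b0000; 0b1000 ⊕ 0b0000 = 0b1000.
C[2]: S = E(K, 0b0000) = 0b1010; 0b0101 ⊕ 0b1010 = 0b1111.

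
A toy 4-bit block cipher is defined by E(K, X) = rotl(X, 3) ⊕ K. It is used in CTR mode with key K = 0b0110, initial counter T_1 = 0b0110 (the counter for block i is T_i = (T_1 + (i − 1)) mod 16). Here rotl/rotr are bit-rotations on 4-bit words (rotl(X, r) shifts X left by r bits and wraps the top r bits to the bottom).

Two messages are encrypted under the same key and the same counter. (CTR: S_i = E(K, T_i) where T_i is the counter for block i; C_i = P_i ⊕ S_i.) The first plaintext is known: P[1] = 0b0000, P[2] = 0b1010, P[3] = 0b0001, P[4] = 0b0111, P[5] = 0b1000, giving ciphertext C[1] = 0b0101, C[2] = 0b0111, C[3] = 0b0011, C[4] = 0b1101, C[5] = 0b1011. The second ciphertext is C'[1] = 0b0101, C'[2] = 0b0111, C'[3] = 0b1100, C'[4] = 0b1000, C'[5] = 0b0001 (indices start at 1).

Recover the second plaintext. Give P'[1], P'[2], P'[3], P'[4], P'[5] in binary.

In CTR with a reused counter, both messages share the same keystream S_i, so C_i ⊕ C'_i = P_i ⊕ P'_i and thus P'_i = P_i ⊕ C_i ⊕ C'_i.
P'[1]: 0b0000 ⊕ 0b0101 ⊕ 0b0101 = 0b0000.
P'[2]: 0b1010 ⊕ 0b0111 ⊕ 0b0111 = 0b1010.
P'[3]: 0b0001 ⊕ 0b0011 ⊕ 0b1100 = 0b1110.
P'[4]: 0b0111 ⊕ 0b1101 ⊕ 0b1000 = 0b0010.
P'[5]: 0b1000 ⊕ 0b1011 ⊕ 0b0001 = 0b0010.

P'[1] = 0b0000, P'[2] = 0b1010, P'[3] = 0b1110, P'[4] = 0b0010, P'[5] = 0b0010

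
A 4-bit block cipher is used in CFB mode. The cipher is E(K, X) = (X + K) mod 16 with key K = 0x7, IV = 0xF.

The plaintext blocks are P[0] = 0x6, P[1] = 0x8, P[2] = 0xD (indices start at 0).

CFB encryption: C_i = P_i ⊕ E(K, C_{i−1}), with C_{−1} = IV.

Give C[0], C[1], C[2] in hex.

C[0] = 0x0, C[1] = 0xF, C[2] = 0xB

C[0]: E(K, 0xF) = 0x6; 0x6 ⊕ 0x6 = 0x0.
C[1]: E(K, 0x0) = 0x7; 0x8 ⊕ 0x7 = 0xF.
C[2]: E(K, 0xF) = 0x6; 0xD ⊕ 0x6 = 0xB.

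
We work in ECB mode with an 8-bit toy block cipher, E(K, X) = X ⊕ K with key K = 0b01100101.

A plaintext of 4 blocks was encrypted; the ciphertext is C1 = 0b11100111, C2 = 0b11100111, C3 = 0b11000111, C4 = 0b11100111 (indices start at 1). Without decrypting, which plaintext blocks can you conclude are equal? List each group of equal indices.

ECB encrypts each block independently with the same key, so equal ciphertext blocks imply equal plaintext blocks.
C1 = C2 = C4 = 0b11100111, so P1 = P2 = P4.

P1 = P2 = P4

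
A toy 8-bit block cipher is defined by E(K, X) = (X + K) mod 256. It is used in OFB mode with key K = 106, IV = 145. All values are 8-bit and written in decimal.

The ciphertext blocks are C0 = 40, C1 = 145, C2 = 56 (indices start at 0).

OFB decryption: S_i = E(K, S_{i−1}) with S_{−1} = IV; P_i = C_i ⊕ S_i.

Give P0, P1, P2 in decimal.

P0: S = E(K, 145) = 251; 40 ⊕ 251 = 211.
P1: S = E(K, 251) = 101; 145 ⊕ 101 = 244.
P2: S = E(K, 101) = 207; 56 ⊕ 207 = 247.

P0 = 211, P1 = 244, P2 = 247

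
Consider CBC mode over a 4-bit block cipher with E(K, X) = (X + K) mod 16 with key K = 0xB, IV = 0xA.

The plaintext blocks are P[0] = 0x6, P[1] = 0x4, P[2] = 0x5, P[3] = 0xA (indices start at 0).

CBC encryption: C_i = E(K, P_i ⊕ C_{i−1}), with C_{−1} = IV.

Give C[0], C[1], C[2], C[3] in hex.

C[0] = 0x7, C[1] = 0xE, C[2] = 0x6, C[3] = 0x7

C[0]: P[0] ⊕ 0xA = 0xC; E(K, 0xC) = 0x7.
C[1]: P[1] ⊕ 0x7 = 0x3; E(K, 0x3) = 0xE.
C[2]: P[2] ⊕ 0xE = 0xB; E(K, 0xB) = 0x6.
C[3]: P[3] ⊕ 0x6 = 0xC; E(K, 0xC) = 0x7.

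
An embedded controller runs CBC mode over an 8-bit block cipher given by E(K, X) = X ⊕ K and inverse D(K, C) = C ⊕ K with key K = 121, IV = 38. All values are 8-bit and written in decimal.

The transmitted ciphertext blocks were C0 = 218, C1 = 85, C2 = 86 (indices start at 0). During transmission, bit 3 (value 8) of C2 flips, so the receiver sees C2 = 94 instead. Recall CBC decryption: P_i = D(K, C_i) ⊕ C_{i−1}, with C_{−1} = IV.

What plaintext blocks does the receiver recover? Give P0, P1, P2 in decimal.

Only C2 changed, to 94. In CBC, a change in C_i garbles P_i and flips the same bit in P_{i+1}. Decrypting the received ciphertext:
P0: D(K, 218) = 163; 163 ⊕ 38 = 133.
P1: D(K, 85) = 44; 44 ⊕ 218 = 246.
P2: D(K, 94) = 39; 39 ⊕ 85 = 114.
Blocks that differ from the original plaintext: P2.

P0 = 133, P1 = 246, P2 = 114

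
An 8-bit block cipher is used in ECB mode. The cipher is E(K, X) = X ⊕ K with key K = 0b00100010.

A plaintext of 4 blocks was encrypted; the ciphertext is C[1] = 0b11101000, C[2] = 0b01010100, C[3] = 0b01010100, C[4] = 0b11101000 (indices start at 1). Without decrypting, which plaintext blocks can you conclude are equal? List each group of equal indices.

ECB encrypts each block independently with the same key, so equal ciphertext blocks imply equal plaintext blocks.
C[1] = C[4] = 0b11101000, so P[1] = P[4].
C[2] = C[3] = 0b01010100, so P[2] = P[3].

P[1] = P[4]; P[2] = P[3]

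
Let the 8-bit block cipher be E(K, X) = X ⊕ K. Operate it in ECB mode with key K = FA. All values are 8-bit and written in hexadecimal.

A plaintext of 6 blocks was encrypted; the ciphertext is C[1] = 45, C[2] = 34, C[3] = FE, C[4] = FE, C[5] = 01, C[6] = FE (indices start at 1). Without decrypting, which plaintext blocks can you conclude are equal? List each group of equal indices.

P[3] = P[4] = P[6]

ECB encrypts each block independently with the same key, so equal ciphertext blocks imply equal plaintext blocks.
C[3] = C[4] = C[6] = FE, so P[3] = P[4] = P[6].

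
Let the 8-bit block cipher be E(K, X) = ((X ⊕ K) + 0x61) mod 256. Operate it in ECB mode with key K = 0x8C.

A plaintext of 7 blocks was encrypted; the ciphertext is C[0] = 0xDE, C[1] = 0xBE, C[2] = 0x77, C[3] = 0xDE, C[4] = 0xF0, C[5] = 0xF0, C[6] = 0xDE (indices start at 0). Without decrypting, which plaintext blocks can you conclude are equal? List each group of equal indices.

P[0] = P[3] = P[6]; P[4] = P[5]

ECB encrypts each block independently with the same key, so equal ciphertext blocks imply equal plaintext blocks.
C[0] = C[3] = C[6] = 0xDE, so P[0] = P[3] = P[6].
C[4] = C[5] = 0xF0, so P[4] = P[5].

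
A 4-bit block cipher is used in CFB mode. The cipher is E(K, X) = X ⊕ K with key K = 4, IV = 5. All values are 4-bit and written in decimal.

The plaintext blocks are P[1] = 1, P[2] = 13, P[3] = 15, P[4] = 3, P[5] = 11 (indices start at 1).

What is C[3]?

C[3] = 2

CFB encryption: C_i = P_i ⊕ E(K, C_{i−1}), with C_{0} = IV.
C[1]: E(K, 5) = 1; 1 ⊕ 1 = 0.
C[2]: E(K, 0) = 4; 13 ⊕ 4 = 9.
C[3]: E(K, 9) = 13; 15 ⊕ 13 = 2.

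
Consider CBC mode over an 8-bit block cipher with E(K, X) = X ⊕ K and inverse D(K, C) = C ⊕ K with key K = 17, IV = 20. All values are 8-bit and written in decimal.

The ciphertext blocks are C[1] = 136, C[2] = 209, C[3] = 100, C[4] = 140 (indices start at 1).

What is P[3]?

CBC decryption: P_i = D(K, C_i) ⊕ C_{i−1}, with C_{0} = IV.
P[3]: D(K, 100) = 117; 117 ⊕ 209 = 164.

P[3] = 164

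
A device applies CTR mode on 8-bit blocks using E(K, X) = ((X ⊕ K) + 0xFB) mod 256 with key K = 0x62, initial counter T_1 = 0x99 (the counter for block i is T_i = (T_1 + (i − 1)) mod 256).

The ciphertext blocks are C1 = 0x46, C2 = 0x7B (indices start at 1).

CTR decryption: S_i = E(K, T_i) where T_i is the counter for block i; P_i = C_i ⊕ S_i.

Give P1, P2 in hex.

P1: T = 0x99, S = E(K, T) = 0xF6; 0x46 ⊕ 0xF6 = 0xB0.
P2: T = 0x9A, S = E(K, T) = 0xF3; 0x7B ⊕ 0xF3 = 0x88.

P1 = 0xB0, P2 = 0x88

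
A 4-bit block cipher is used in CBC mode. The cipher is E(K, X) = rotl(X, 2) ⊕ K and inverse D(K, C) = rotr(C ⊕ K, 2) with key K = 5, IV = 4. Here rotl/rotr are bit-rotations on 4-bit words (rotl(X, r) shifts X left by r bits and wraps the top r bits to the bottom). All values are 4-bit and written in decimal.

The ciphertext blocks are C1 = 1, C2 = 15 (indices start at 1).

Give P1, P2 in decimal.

CBC decryption: P_i = D(K, C_i) ⊕ C_{i−1}, with C_{0} = IV.
P1: D(K, 1) = 1; 1 ⊕ 4 = 5.
P2: D(K, 15) = 10; 10 ⊕ 1 = 11.

P1 = 5, P2 = 11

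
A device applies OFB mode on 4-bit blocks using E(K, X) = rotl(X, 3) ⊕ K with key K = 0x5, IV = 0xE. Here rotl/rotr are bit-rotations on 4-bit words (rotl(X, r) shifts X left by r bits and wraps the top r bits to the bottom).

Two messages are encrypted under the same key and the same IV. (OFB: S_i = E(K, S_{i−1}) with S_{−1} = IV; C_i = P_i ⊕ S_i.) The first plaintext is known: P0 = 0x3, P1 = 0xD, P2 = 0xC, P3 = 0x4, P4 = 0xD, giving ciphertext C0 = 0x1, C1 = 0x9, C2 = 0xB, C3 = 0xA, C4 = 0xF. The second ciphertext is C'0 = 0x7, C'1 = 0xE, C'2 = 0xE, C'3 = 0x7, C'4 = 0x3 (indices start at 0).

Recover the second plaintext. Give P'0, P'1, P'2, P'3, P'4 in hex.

P'0 = 0x5, P'1 = 0xA, P'2 = 0x9, P'3 = 0x9, P'4 = 0x1

In OFB with a reused IV, both messages share the same keystream S_i, so C_i ⊕ C'_i = P_i ⊕ P'_i and thus P'_i = P_i ⊕ C_i ⊕ C'_i.
P'0: 0x3 ⊕ 0x1 ⊕ 0x7 = 0x5.
P'1: 0xD ⊕ 0x9 ⊕ 0xE = 0xA.
P'2: 0xC ⊕ 0xB ⊕ 0xE = 0x9.
P'3: 0x4 ⊕ 0xA ⊕ 0x7 = 0x9.
P'4: 0xD ⊕ 0xF ⊕ 0x3 = 0x1.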